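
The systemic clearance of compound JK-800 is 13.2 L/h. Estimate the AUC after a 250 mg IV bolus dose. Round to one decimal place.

AUC = 18.9 mg/L·h

AUC_0→∞ = Dose_iv / CL
        = 250 / 13.2 = 18.9394 mg/L·h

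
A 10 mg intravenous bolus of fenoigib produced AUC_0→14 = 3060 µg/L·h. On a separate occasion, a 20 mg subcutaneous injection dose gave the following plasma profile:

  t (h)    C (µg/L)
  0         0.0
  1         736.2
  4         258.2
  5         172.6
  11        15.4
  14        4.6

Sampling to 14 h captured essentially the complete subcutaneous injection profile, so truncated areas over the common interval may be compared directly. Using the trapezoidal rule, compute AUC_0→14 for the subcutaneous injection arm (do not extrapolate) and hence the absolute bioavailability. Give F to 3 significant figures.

F = 0.436

Trapezoidal AUC_0→14 (subcutaneous injection):
  [0→1]: (0.0+736.2)/2 × 1 = 368.1
  [1→4]: (736.2+258.2)/2 × 3 = 1491.6
  [4→5]: (258.2+172.6)/2 × 1 = 215.4
  [5→11]: (172.6+15.4)/2 × 6 = 564.0
  [11→14]: (15.4+4.6)/2 × 3 = 30.0
  Sum = 2669.1 µg/L·h
F = (AUC_ev/D_ev)/(AUC_iv/D_iv) = (2669.1/20)/(3060/10) = 133.455/306 = 0.4361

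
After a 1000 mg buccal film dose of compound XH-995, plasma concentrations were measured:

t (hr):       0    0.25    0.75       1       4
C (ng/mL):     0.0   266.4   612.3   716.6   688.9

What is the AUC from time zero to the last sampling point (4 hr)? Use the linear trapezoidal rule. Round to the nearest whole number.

AUC = 2527 ng/mL·hr

Trapezoidal AUC_0→4:
  [0→0.25]: (0.0+266.4)/2 × 0.25 = 33.3
  [0.25→0.75]: (266.4+612.3)/2 × 0.5 = 219.675
  [0.75→1]: (612.3+716.6)/2 × 0.25 = 166.1125
  [1→4]: (716.6+688.9)/2 × 3 = 2108.25
  Sum = 2527.3375 ng/mL·hr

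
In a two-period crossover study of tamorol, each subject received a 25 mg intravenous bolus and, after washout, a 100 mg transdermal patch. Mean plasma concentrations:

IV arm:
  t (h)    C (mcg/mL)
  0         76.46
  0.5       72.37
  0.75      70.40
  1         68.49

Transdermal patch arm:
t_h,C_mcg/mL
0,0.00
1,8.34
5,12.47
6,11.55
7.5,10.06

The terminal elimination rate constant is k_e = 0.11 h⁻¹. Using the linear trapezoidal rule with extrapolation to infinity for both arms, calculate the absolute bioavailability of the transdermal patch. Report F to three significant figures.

Trapezoidal AUC_0→1 (IV):
  [0→0.5]: (76.46+72.37)/2 × 0.5 = 37.2075
  [0.5→0.75]: (72.37+70.40)/2 × 0.25 = 17.84625
  [0.75→1]: (70.40+68.49)/2 × 0.25 = 17.36125
  Sum = 72.415 mcg/mL·h
IV tail: 68.49/0.11 = 622.636; AUC_iv,0→∞ = 72.415 + 622.636 = 695.051 mcg/mL·h
Trapezoidal AUC_0→7.5 (transdermal patch):
  [0→1]: (0.00+8.34)/2 × 1 = 4.17
  [1→5]: (8.34+12.47)/2 × 4 = 41.62
  [5→6]: (12.47+11.55)/2 × 1 = 12.01
  [6→7.5]: (11.55+10.06)/2 × 1.5 = 16.2075
  Sum = 74.0075 mcg/mL·h
transdermal patch tail: 10.06/0.11 = 91.455; AUC_ev,0→∞ = 74.0075 + 91.455 = 165.4625 mcg/mL·h
F = (AUC_ev/D_ev)/(AUC_iv/D_iv) = (165.4625/100)/(695.051/25) = 1.654625/27.80204 = 0.0595

F = 0.0595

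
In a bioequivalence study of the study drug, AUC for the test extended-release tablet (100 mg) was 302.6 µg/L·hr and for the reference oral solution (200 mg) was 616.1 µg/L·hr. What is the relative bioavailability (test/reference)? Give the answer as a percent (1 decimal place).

F_rel = (AUC_test/D_test) / (AUC_ref/D_ref)
      = (302.6/100) / (616.1/200)
      = 3.026 / 3.0805 = 0.9823 = 98.23%

F_rel = 98.2%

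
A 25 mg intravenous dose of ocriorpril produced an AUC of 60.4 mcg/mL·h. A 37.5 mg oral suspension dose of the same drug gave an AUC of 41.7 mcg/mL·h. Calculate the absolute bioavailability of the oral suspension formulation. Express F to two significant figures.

F = 0.46

F = (AUC_ev / D_ev) / (AUC_iv / D_iv)
  = (41.7/37.5) / (60.4/25)
  = 1.112 / 2.416 = 0.4603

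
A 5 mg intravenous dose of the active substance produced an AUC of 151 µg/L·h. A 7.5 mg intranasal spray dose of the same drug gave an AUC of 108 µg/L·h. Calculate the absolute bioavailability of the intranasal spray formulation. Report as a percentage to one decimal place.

F = (AUC_ev / D_ev) / (AUC_iv / D_iv)
  = (108/7.5) / (151/5)
  = 14.4 / 30.2 = 0.4768
  = 47.68%

F = 47.7%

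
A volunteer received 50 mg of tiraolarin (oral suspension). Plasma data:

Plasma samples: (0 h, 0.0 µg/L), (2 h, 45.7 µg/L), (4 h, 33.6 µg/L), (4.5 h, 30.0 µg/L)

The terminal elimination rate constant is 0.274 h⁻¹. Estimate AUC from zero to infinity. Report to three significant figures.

Trapezoidal AUC_0→4.5:
  [0→2]: (0.0+45.7)/2 × 2 = 45.7
  [2→4]: (45.7+33.6)/2 × 2 = 79.3
  [4→4.5]: (33.6+30.0)/2 × 0.5 = 15.9
  Sum = 140.9 µg/L·h
Extrapolated tail: C_last / k_e = 30.0 / 0.274 = 109.489
AUC_0→∞ = 140.9 + 109.489 = 250.389 µg/L·h

AUC = 250 µg/L·h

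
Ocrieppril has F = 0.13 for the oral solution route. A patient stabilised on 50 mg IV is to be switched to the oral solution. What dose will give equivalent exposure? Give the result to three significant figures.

For equal systemic exposure: F × D_ev = D_iv
D_ev = D_iv / F = 50 / 0.13 = 384.615 mg

D_oral = 385 mg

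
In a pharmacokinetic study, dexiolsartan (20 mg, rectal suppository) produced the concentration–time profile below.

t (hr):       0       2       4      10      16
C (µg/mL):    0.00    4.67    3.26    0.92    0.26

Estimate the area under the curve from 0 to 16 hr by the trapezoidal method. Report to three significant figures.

Trapezoidal AUC_0→16:
  [0→2]: (0.00+4.67)/2 × 2 = 4.67
  [2→4]: (4.67+3.26)/2 × 2 = 7.93
  [4→10]: (3.26+0.92)/2 × 6 = 12.54
  [10→16]: (0.92+0.26)/2 × 6 = 3.54
  Sum = 28.68 µg/mL·hr

AUC = 28.7 µg/mL·hr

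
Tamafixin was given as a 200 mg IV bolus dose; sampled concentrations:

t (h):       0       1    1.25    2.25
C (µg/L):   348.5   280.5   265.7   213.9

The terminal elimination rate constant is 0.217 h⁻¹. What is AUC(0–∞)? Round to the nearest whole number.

AUC = 1608 µg/L·h

Trapezoidal AUC_0→2.25:
  [0→1]: (348.5+280.5)/2 × 1 = 314.5
  [1→1.25]: (280.5+265.7)/2 × 0.25 = 68.275
  [1.25→2.25]: (265.7+213.9)/2 × 1 = 239.8
  Sum = 622.575 µg/L·h
Extrapolated tail: C_last / k_e = 213.9 / 0.217 = 985.714
AUC_0→∞ = 622.575 + 985.714 = 1608.289 µg/L·h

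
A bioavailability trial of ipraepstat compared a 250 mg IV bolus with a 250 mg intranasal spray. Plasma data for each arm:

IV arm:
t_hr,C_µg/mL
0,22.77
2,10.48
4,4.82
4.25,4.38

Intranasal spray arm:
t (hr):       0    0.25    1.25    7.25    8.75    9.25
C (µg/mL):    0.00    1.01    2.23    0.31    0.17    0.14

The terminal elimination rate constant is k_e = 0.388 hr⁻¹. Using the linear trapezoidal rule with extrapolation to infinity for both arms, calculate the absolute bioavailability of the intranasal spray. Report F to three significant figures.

Trapezoidal AUC_0→4.25 (IV):
  [0→2]: (22.77+10.48)/2 × 2 = 33.25
  [2→4]: (10.48+4.82)/2 × 2 = 15.3
  [4→4.25]: (4.82+4.38)/2 × 0.25 = 1.15
  Sum = 49.7 µg/mL·hr
IV tail: 4.38/0.388 = 11.289; AUC_iv,0→∞ = 49.7 + 11.289 = 60.989 µg/mL·hr
Trapezoidal AUC_0→9.25 (intranasal spray):
  [0→0.25]: (0.00+1.01)/2 × 0.25 = 0.12625
  [0.25→1.25]: (1.01+2.23)/2 × 1 = 1.62
  [1.25→7.25]: (2.23+0.31)/2 × 6 = 7.62
  [7.25→8.75]: (0.31+0.17)/2 × 1.5 = 0.36
  [8.75→9.25]: (0.17+0.14)/2 × 0.5 = 0.0775
  Sum = 9.80375 µg/mL·hr
intranasal spray tail: 0.14/0.388 = 0.361; AUC_ev,0→∞ = 9.80375 + 0.361 = 10.16475 µg/mL·hr
F = (AUC_ev/D_ev)/(AUC_iv/D_iv) = (10.16475/250)/(60.989/250) = 0.040659/0.243956 = 0.1667

F = 0.167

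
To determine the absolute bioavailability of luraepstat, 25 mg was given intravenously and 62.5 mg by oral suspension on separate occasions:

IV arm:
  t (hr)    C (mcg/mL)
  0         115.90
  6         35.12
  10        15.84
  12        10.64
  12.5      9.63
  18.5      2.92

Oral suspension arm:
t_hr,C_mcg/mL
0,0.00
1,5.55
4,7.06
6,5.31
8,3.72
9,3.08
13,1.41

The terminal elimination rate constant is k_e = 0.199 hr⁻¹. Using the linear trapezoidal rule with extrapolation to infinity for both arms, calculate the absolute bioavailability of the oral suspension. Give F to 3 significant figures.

Trapezoidal AUC_0→18.5 (IV):
  [0→6]: (115.90+35.12)/2 × 6 = 453.06
  [6→10]: (35.12+15.84)/2 × 4 = 101.92
  [10→12]: (15.84+10.64)/2 × 2 = 26.48
  [12→12.5]: (10.64+9.63)/2 × 0.5 = 5.0675
  [12.5→18.5]: (9.63+2.92)/2 × 6 = 37.65
  Sum = 624.1775 mcg/mL·hr
IV tail: 2.92/0.199 = 14.673; AUC_iv,0→∞ = 624.1775 + 14.673 = 638.8505 mcg/mL·hr
Trapezoidal AUC_0→13 (oral suspension):
  [0→1]: (0.00+5.55)/2 × 1 = 2.775
  [1→4]: (5.55+7.06)/2 × 3 = 18.915
  [4→6]: (7.06+5.31)/2 × 2 = 12.37
  [6→8]: (5.31+3.72)/2 × 2 = 9.03
  [8→9]: (3.72+3.08)/2 × 1 = 3.4
  [9→13]: (3.08+1.41)/2 × 4 = 8.98
  Sum = 55.47 mcg/mL·hr
oral suspension tail: 1.41/0.199 = 7.085; AUC_ev,0→∞ = 55.47 + 7.085 = 62.555 mcg/mL·hr
F = (AUC_ev/D_ev)/(AUC_iv/D_iv) = (62.555/62.5)/(638.8505/25) = 1.00088/25.55402 = 0.0392

F = 0.0392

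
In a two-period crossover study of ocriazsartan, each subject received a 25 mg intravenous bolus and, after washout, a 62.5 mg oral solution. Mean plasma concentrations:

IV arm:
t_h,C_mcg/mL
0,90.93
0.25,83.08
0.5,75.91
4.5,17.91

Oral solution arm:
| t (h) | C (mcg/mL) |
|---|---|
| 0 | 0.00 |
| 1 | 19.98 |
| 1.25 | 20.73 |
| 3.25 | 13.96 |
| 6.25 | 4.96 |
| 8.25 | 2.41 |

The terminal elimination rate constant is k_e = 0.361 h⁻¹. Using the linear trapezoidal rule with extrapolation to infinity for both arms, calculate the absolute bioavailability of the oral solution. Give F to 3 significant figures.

Trapezoidal AUC_0→4.5 (IV):
  [0→0.25]: (90.93+83.08)/2 × 0.25 = 21.75125
  [0.25→0.5]: (83.08+75.91)/2 × 0.25 = 19.87375
  [0.5→4.5]: (75.91+17.91)/2 × 4 = 187.64
  Sum = 229.265 mcg/mL·h
IV tail: 17.91/0.361 = 49.612; AUC_iv,0→∞ = 229.265 + 49.612 = 278.877 mcg/mL·h
Trapezoidal AUC_0→8.25 (oral solution):
  [0→1]: (0.00+19.98)/2 × 1 = 9.99
  [1→1.25]: (19.98+20.73)/2 × 0.25 = 5.08875
  [1.25→3.25]: (20.73+13.96)/2 × 2 = 34.69
  [3.25→6.25]: (13.96+4.96)/2 × 3 = 28.38
  [6.25→8.25]: (4.96+2.41)/2 × 2 = 7.37
  Sum = 85.51875 mcg/mL·h
oral solution tail: 2.41/0.361 = 6.676; AUC_ev,0→∞ = 85.51875 + 6.676 = 92.19475 mcg/mL·h
F = (AUC_ev/D_ev)/(AUC_iv/D_iv) = (92.19475/62.5)/(278.877/25) = 1.475116/11.15508 = 0.1322

F = 0.132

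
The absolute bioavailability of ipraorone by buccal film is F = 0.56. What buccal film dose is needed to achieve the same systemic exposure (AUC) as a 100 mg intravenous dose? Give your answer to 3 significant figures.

D_buccal = 179 mg

For equal systemic exposure: F × D_ev = D_iv
D_ev = D_iv / F = 100 / 0.56 = 178.571 mg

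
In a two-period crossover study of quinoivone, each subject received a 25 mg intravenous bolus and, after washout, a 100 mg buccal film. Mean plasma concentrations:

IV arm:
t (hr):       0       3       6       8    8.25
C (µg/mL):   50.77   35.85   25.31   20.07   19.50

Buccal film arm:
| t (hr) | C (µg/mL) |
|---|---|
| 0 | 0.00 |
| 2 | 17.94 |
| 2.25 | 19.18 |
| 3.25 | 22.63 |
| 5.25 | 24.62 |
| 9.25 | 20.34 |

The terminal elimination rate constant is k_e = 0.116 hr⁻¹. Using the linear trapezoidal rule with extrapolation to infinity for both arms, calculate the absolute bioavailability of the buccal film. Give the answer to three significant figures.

F = 0.202

Trapezoidal AUC_0→8.25 (IV):
  [0→3]: (50.77+35.85)/2 × 3 = 129.93
  [3→6]: (35.85+25.31)/2 × 3 = 91.74
  [6→8]: (25.31+20.07)/2 × 2 = 45.38
  [8→8.25]: (20.07+19.50)/2 × 0.25 = 4.94625
  Sum = 271.99625 µg/mL·hr
IV tail: 19.50/0.116 = 168.103; AUC_iv,0→∞ = 271.99625 + 168.103 = 440.09925 µg/mL·hr
Trapezoidal AUC_0→9.25 (buccal film):
  [0→2]: (0.00+17.94)/2 × 2 = 17.94
  [2→2.25]: (17.94+19.18)/2 × 0.25 = 4.64
  [2.25→3.25]: (19.18+22.63)/2 × 1 = 20.905
  [3.25→5.25]: (22.63+24.62)/2 × 2 = 47.25
  [5.25→9.25]: (24.62+20.34)/2 × 4 = 89.92
  Sum = 180.655 µg/mL·hr
buccal film tail: 20.34/0.116 = 175.345; AUC_ev,0→∞ = 180.655 + 175.345 = 356.0 µg/mL·hr
F = (AUC_ev/D_ev)/(AUC_iv/D_iv) = (356.0/100)/(440.09925/25) = 3.56/17.60397 = 0.2022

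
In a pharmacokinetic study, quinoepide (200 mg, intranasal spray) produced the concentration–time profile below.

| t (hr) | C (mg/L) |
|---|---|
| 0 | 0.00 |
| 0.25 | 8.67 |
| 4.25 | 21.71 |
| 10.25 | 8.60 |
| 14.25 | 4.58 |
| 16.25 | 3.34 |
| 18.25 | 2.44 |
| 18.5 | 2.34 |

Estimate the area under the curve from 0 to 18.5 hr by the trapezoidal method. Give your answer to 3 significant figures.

Trapezoidal AUC_0→18.5:
  [0→0.25]: (0.00+8.67)/2 × 0.25 = 1.08375
  [0.25→4.25]: (8.67+21.71)/2 × 4 = 60.76
  [4.25→10.25]: (21.71+8.60)/2 × 6 = 90.93
  [10.25→14.25]: (8.60+4.58)/2 × 4 = 26.36
  [14.25→16.25]: (4.58+3.34)/2 × 2 = 7.92
  [16.25→18.25]: (3.34+2.44)/2 × 2 = 5.78
  [18.25→18.5]: (2.44+2.34)/2 × 0.25 = 0.5975
  Sum = 193.43125 mg/L·hr

AUC = 193 mg/L·hr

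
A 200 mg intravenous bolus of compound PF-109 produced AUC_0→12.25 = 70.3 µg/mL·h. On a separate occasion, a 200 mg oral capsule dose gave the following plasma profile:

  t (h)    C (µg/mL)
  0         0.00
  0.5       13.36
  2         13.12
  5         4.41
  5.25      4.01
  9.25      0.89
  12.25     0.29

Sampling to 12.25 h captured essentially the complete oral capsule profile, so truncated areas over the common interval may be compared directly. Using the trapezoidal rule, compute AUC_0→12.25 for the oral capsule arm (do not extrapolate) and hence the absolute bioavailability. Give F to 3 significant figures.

Trapezoidal AUC_0→12.25 (oral capsule):
  [0→0.5]: (0.00+13.36)/2 × 0.5 = 3.34
  [0.5→2]: (13.36+13.12)/2 × 1.5 = 19.86
  [2→5]: (13.12+4.41)/2 × 3 = 26.295
  [5→5.25]: (4.41+4.01)/2 × 0.25 = 1.0525
  [5.25→9.25]: (4.01+0.89)/2 × 4 = 9.8
  [9.25→12.25]: (0.89+0.29)/2 × 3 = 1.77
  Sum = 62.1175 µg/mL·h
F = (AUC_ev/D_ev)/(AUC_iv/D_iv) = (62.1175/200)/(70.3/200) = 0.3105875/0.3515 = 0.8836

F = 0.884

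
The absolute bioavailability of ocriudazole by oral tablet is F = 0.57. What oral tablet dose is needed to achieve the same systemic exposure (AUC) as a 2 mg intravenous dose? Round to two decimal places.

For equal systemic exposure: F × D_ev = D_iv
D_ev = D_iv / F = 2 / 0.57 = 3.50877 mg

D_oral = 3.51 mg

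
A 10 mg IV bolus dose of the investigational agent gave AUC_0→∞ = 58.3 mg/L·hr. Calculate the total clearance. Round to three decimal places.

CL = Dose_iv / AUC_0→∞
   = 10 / 58.3 = 0.171527 L/hr

CL = 0.172 L/hr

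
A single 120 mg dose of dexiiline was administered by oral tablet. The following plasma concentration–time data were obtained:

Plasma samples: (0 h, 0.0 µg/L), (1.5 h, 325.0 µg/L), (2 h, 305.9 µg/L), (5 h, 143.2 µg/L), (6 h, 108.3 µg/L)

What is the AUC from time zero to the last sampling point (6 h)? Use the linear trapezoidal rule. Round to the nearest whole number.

Trapezoidal AUC_0→6:
  [0→1.5]: (0.0+325.0)/2 × 1.5 = 243.75
  [1.5→2]: (325.0+305.9)/2 × 0.5 = 157.725
  [2→5]: (305.9+143.2)/2 × 3 = 673.65
  [5→6]: (143.2+108.3)/2 × 1 = 125.75
  Sum = 1200.875 µg/L·h

AUC = 1201 µg/L·h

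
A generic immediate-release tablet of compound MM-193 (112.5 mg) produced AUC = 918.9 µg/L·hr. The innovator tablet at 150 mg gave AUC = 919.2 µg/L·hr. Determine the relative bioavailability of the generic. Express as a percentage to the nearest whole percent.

F_rel = 133%

F_rel = (AUC_test/D_test) / (AUC_ref/D_ref)
      = (918.9/112.5) / (919.2/150)
      = 8.168 / 6.128 = 1.3329 = 133.29%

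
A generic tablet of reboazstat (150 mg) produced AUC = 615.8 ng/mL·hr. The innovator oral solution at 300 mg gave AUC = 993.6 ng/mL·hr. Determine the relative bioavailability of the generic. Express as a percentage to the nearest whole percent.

F_rel = 124%

F_rel = (AUC_test/D_test) / (AUC_ref/D_ref)
      = (615.8/150) / (993.6/300)
      = 4.10533 / 3.312 = 1.2395 = 123.95%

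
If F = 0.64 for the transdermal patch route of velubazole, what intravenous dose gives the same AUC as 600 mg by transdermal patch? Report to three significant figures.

Systemic exposure from an extravascular dose = F × D_ev, so the equivalent IV dose is F × D_ev.
D_iv = F × D_ev = 0.64 × 600 = 384 mg

D_iv = 384 mg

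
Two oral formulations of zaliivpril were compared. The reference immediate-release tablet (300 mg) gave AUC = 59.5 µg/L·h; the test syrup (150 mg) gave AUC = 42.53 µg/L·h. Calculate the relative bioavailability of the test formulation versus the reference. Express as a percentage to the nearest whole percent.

F_rel = 143%

F_rel = (AUC_test/D_test) / (AUC_ref/D_ref)
      = (42.53/150) / (59.5/300)
      = 0.283533 / 0.198333 = 1.4296 = 142.96%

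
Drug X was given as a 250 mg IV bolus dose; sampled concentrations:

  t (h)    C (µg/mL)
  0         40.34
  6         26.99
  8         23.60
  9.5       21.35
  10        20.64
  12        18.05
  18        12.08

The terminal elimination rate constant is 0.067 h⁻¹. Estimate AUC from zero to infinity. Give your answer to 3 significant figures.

Trapezoidal AUC_0→18:
  [0→6]: (40.34+26.99)/2 × 6 = 201.99
  [6→8]: (26.99+23.60)/2 × 2 = 50.59
  [8→9.5]: (23.60+21.35)/2 × 1.5 = 33.7125
  [9.5→10]: (21.35+20.64)/2 × 0.5 = 10.4975
  [10→12]: (20.64+18.05)/2 × 2 = 38.69
  [12→18]: (18.05+12.08)/2 × 6 = 90.39
  Sum = 425.87 µg/mL·h
Extrapolated tail: C_last / k_e = 12.08 / 0.067 = 180.299
AUC_0→∞ = 425.87 + 180.299 = 606.169 µg/mL·h

AUC = 606 µg/mL·h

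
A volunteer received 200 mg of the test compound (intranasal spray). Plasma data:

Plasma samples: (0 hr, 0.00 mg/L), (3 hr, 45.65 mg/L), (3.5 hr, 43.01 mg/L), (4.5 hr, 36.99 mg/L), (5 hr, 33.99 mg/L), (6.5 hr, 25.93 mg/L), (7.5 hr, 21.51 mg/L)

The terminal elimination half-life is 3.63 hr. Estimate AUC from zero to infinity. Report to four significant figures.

Trapezoidal AUC_0→7.5:
  [0→3]: (0.00+45.65)/2 × 3 = 68.475
  [3→3.5]: (45.65+43.01)/2 × 0.5 = 22.165
  [3.5→4.5]: (43.01+36.99)/2 × 1 = 40.0
  [4.5→5]: (36.99+33.99)/2 × 0.5 = 17.745
  [5→6.5]: (33.99+25.93)/2 × 1.5 = 44.94
  [6.5→7.5]: (25.93+21.51)/2 × 1 = 23.72
  Sum = 217.045 mg/L·hr
k_e = ln2 / t½ = 0.693147 / 3.63 = 0.1909 hr^-1
Extrapolated tail: C_last / k_e = 21.51 / 0.1909 = 112.677
AUC_0→∞ = 217.045 + 112.677 = 329.722 mg/L·hr

AUC = 329.7 mg/L·hr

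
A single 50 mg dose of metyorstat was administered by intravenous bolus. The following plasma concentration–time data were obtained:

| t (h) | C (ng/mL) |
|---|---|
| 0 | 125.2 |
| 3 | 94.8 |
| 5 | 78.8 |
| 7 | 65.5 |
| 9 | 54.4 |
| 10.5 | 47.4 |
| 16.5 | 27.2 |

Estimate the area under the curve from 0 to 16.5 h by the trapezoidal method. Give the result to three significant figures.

AUC = 1070 ng/mL·h

Trapezoidal AUC_0→16.5:
  [0→3]: (125.2+94.8)/2 × 3 = 330.0
  [3→5]: (94.8+78.8)/2 × 2 = 173.6
  [5→7]: (78.8+65.5)/2 × 2 = 144.3
  [7→9]: (65.5+54.4)/2 × 2 = 119.9
  [9→10.5]: (54.4+47.4)/2 × 1.5 = 76.35
  [10.5→16.5]: (47.4+27.2)/2 × 6 = 223.8
  Sum = 1067.95 ng/mL·h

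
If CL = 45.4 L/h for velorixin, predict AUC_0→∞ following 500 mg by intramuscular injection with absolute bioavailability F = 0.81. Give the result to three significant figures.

AUC_0→∞ = F × Dose / CL
        = 0.81 × 500 / 45.4 = 8.9207 mg/L·h

AUC = 8.92 mg/L·h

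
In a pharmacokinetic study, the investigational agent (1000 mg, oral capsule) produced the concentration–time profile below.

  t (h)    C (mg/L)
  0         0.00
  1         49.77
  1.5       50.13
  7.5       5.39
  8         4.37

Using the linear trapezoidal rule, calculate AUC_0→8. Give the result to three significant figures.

Trapezoidal AUC_0→8:
  [0→1]: (0.00+49.77)/2 × 1 = 24.885
  [1→1.5]: (49.77+50.13)/2 × 0.5 = 24.975
  [1.5→7.5]: (50.13+5.39)/2 × 6 = 166.56
  [7.5→8]: (5.39+4.37)/2 × 0.5 = 2.44
  Sum = 218.86 mg/L·h

AUC = 219 mg/L·h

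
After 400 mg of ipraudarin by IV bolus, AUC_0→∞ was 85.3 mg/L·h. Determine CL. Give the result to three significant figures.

CL = Dose_iv / AUC_0→∞
   = 400 / 85.3 = 4.68933 L/h

CL = 4.69 L/h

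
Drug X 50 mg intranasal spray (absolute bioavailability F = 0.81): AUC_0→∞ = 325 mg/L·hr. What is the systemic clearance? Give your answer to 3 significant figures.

CL = 0.125 L/hr

CL = F × Dose / AUC_0→∞
   = 0.81 × 50 / 325 = 0.124615 L/hr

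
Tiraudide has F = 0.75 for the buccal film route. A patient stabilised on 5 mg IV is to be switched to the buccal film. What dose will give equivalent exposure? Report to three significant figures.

D_buccal = 6.67 mg

For equal systemic exposure: F × D_ev = D_iv
D_ev = D_iv / F = 5 / 0.75 = 6.66667 mg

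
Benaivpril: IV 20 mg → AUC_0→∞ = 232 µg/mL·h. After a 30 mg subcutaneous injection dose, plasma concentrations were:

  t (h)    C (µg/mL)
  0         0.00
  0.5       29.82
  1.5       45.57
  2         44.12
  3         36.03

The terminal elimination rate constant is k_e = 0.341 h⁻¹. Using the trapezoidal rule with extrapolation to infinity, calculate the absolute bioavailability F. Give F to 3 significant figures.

F = 0.613

Trapezoidal AUC_0→3 (subcutaneous injection):
  [0→0.5]: (0.00+29.82)/2 × 0.5 = 7.455
  [0.5→1.5]: (29.82+45.57)/2 × 1 = 37.695
  [1.5→2]: (45.57+44.12)/2 × 0.5 = 22.4225
  [2→3]: (44.12+36.03)/2 × 1 = 40.075
  Sum = 107.6475 µg/mL·h
Tail: C_last/k_e = 36.03/0.341 = 105.660
AUC_0→∞ (subcutaneous injection) = 107.6475 + 105.660 = 213.3075 µg/mL·h
F = (AUC_ev/D_ev)/(AUC_iv/D_iv) = (213.3075/30)/(232/20) = 7.11025/11.6 = 0.6130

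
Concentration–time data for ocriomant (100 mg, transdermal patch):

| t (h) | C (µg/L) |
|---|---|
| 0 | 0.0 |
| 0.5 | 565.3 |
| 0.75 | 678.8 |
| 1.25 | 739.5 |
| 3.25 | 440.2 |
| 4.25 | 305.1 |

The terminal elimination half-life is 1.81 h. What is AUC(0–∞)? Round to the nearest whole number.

AUC = 3000 µg/L·h

Trapezoidal AUC_0→4.25:
  [0→0.5]: (0.0+565.3)/2 × 0.5 = 141.325
  [0.5→0.75]: (565.3+678.8)/2 × 0.25 = 155.5125
  [0.75→1.25]: (678.8+739.5)/2 × 0.5 = 354.575
  [1.25→3.25]: (739.5+440.2)/2 × 2 = 1179.7
  [3.25→4.25]: (440.2+305.1)/2 × 1 = 372.65
  Sum = 2203.7625 µg/L·h
k_e = ln2 / t½ = 0.693147 / 1.81 = 0.3830 h^-1
Extrapolated tail: C_last / k_e = 305.1 / 0.383 = 796.606
AUC_0→∞ = 2203.7625 + 796.606 = 3000.3685 µg/L·h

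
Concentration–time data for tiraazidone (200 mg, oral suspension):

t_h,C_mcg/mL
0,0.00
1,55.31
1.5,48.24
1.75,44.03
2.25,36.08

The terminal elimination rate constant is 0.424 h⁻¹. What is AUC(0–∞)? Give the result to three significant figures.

Trapezoidal AUC_0→2.25:
  [0→1]: (0.00+55.31)/2 × 1 = 27.655
  [1→1.5]: (55.31+48.24)/2 × 0.5 = 25.8875
  [1.5→1.75]: (48.24+44.03)/2 × 0.25 = 11.53375
  [1.75→2.25]: (44.03+36.08)/2 × 0.5 = 20.0275
  Sum = 85.10375 mcg/mL·h
Extrapolated tail: C_last / k_e = 36.08 / 0.424 = 85.094
AUC_0→∞ = 85.10375 + 85.094 = 170.19775 mcg/mL·h

AUC = 170 mcg/mL·h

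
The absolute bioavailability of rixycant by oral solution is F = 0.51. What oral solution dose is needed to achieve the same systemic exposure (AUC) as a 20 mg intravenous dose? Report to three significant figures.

D_oral = 39.2 mg

For equal systemic exposure: F × D_ev = D_iv
D_ev = D_iv / F = 20 / 0.51 = 39.2157 mg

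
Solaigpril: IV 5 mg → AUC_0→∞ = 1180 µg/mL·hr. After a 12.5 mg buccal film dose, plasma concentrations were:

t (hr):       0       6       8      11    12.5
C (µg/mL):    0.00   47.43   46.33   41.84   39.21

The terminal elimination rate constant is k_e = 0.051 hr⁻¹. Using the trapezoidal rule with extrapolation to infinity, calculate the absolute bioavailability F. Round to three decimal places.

Trapezoidal AUC_0→12.5 (buccal film):
  [0→6]: (0.00+47.43)/2 × 6 = 142.29
  [6→8]: (47.43+46.33)/2 × 2 = 93.76
  [8→11]: (46.33+41.84)/2 × 3 = 132.255
  [11→12.5]: (41.84+39.21)/2 × 1.5 = 60.7875
  Sum = 429.0925 µg/mL·hr
Tail: C_last/k_e = 39.21/0.051 = 768.824
AUC_0→∞ (buccal film) = 429.0925 + 768.824 = 1197.9165 µg/mL·hr
F = (AUC_ev/D_ev)/(AUC_iv/D_iv) = (1197.9165/12.5)/(1180/5) = 95.83332/236 = 0.4061

F = 0.406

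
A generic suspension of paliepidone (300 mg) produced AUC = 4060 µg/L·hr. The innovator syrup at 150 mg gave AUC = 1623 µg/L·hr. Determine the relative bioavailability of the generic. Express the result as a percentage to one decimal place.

F_rel = (AUC_test/D_test) / (AUC_ref/D_ref)
      = (4060/300) / (1623/150)
      = 13.5333 / 10.82 = 1.2508 = 125.08%

F_rel = 125.1%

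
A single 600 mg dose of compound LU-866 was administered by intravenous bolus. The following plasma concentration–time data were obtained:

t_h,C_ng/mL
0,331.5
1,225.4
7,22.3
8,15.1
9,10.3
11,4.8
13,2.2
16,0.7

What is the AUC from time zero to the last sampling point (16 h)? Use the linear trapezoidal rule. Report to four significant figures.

AUC = 1079 ng/mL·h

Trapezoidal AUC_0→16:
  [0→1]: (331.5+225.4)/2 × 1 = 278.45
  [1→7]: (225.4+22.3)/2 × 6 = 743.1
  [7→8]: (22.3+15.1)/2 × 1 = 18.7
  [8→9]: (15.1+10.3)/2 × 1 = 12.7
  [9→11]: (10.3+4.8)/2 × 2 = 15.1
  [11→13]: (4.8+2.2)/2 × 2 = 7.0
  [13→16]: (2.2+0.7)/2 × 3 = 4.35
  Sum = 1079.4 ng/mL·h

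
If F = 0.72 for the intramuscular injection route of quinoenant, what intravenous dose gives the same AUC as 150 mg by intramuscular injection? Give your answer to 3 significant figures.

D_iv = 108 mg

Systemic exposure from an extravascular dose = F × D_ev, so the equivalent IV dose is F × D_ev.
D_iv = F × D_ev = 0.72 × 150 = 108 mg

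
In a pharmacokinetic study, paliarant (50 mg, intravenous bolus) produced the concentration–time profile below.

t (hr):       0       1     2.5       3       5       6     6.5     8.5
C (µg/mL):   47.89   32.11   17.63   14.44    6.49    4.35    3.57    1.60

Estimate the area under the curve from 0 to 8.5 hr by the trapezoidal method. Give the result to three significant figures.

Trapezoidal AUC_0→8.5:
  [0→1]: (47.89+32.11)/2 × 1 = 40.0
  [1→2.5]: (32.11+17.63)/2 × 1.5 = 37.305
  [2.5→3]: (17.63+14.44)/2 × 0.5 = 8.0175
  [3→5]: (14.44+6.49)/2 × 2 = 20.93
  [5→6]: (6.49+4.35)/2 × 1 = 5.42
  [6→6.5]: (4.35+3.57)/2 × 0.5 = 1.98
  [6.5→8.5]: (3.57+1.60)/2 × 2 = 5.17
  Sum = 118.8225 µg/mL·hr

AUC = 119 µg/mL·hr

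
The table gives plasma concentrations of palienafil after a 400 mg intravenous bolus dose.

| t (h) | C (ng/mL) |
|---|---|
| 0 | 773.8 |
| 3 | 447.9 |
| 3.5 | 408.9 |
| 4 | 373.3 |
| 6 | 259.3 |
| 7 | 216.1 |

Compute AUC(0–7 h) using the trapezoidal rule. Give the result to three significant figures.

Trapezoidal AUC_0→7:
  [0→3]: (773.8+447.9)/2 × 3 = 1832.55
  [3→3.5]: (447.9+408.9)/2 × 0.5 = 214.2
  [3.5→4]: (408.9+373.3)/2 × 0.5 = 195.55
  [4→6]: (373.3+259.3)/2 × 2 = 632.6
  [6→7]: (259.3+216.1)/2 × 1 = 237.7
  Sum = 3112.6 ng/mL·h

AUC = 3110 ng/mL·h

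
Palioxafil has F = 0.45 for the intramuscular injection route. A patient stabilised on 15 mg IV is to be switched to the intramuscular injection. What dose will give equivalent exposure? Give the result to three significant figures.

D_intramuscular = 33.3 mg

For equal systemic exposure: F × D_ev = D_iv
D_ev = D_iv / F = 15 / 0.45 = 33.3333 mg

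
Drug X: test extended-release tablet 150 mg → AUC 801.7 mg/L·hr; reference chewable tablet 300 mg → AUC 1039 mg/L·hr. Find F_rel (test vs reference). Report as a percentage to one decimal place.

F_rel = 154.3%

F_rel = (AUC_test/D_test) / (AUC_ref/D_ref)
      = (801.7/150) / (1039/300)
      = 5.34467 / 3.46333 = 1.5432 = 154.32%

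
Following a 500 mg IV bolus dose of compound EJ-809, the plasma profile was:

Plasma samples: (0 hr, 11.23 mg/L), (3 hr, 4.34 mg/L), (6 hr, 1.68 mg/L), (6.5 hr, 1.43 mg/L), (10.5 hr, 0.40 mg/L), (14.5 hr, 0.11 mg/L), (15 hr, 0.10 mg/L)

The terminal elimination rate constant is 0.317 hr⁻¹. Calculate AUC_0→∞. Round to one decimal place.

Trapezoidal AUC_0→15:
  [0→3]: (11.23+4.34)/2 × 3 = 23.355
  [3→6]: (4.34+1.68)/2 × 3 = 9.03
  [6→6.5]: (1.68+1.43)/2 × 0.5 = 0.7775
  [6.5→10.5]: (1.43+0.40)/2 × 4 = 3.66
  [10.5→14.5]: (0.40+0.11)/2 × 4 = 1.02
  [14.5→15]: (0.11+0.10)/2 × 0.5 = 0.0525
  Sum = 37.895 mg/L·hr
Extrapolated tail: C_last / k_e = 0.10 / 0.317 = 0.315
AUC_0→∞ = 37.895 + 0.315 = 38.21 mg/L·hr

AUC = 38.2 mg/L·hr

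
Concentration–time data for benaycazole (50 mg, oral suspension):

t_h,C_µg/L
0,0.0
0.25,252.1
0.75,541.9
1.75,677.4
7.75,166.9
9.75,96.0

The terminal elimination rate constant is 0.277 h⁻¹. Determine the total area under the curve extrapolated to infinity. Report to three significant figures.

AUC = 3980 µg/L·h

Trapezoidal AUC_0→9.75:
  [0→0.25]: (0.0+252.1)/2 × 0.25 = 31.5125
  [0.25→0.75]: (252.1+541.9)/2 × 0.5 = 198.5
  [0.75→1.75]: (541.9+677.4)/2 × 1 = 609.65
  [1.75→7.75]: (677.4+166.9)/2 × 6 = 2532.9
  [7.75→9.75]: (166.9+96.0)/2 × 2 = 262.9
  Sum = 3635.4625 µg/L·h
Extrapolated tail: C_last / k_e = 96.0 / 0.277 = 346.570
AUC_0→∞ = 3635.4625 + 346.570 = 3982.0325 µg/L·h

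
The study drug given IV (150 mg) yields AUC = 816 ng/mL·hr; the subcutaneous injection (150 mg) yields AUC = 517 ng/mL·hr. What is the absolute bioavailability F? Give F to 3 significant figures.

F = (AUC_ev / D_ev) / (AUC_iv / D_iv)
  = (517/150) / (816/150)
  = 3.44667 / 5.44 = 0.6336

F = 0.634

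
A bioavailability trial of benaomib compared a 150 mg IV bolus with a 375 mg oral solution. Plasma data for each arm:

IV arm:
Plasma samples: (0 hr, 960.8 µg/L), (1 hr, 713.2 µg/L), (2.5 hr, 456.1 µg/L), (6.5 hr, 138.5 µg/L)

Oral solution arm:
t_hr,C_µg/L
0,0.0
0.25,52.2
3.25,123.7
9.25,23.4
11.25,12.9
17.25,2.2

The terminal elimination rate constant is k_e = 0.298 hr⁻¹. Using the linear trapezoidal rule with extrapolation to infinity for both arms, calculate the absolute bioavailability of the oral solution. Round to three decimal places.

Trapezoidal AUC_0→6.5 (IV):
  [0→1]: (960.8+713.2)/2 × 1 = 837.0
  [1→2.5]: (713.2+456.1)/2 × 1.5 = 876.975
  [2.5→6.5]: (456.1+138.5)/2 × 4 = 1189.2
  Sum = 2903.175 µg/L·hr
IV tail: 138.5/0.298 = 464.765; AUC_iv,0→∞ = 2903.175 + 464.765 = 3367.94 µg/L·hr
Trapezoidal AUC_0→17.25 (oral solution):
  [0→0.25]: (0.0+52.2)/2 × 0.25 = 6.525
  [0.25→3.25]: (52.2+123.7)/2 × 3 = 263.85
  [3.25→9.25]: (123.7+23.4)/2 × 6 = 441.3
  [9.25→11.25]: (23.4+12.9)/2 × 2 = 36.3
  [11.25→17.25]: (12.9+2.2)/2 × 6 = 45.3
  Sum = 793.275 µg/L·hr
oral solution tail: 2.2/0.298 = 7.383; AUC_ev,0→∞ = 793.275 + 7.383 = 800.658 µg/L·hr
F = (AUC_ev/D_ev)/(AUC_iv/D_iv) = (800.658/375)/(3367.94/150) = 2.135088/22.4529 = 0.0951

F = 0.095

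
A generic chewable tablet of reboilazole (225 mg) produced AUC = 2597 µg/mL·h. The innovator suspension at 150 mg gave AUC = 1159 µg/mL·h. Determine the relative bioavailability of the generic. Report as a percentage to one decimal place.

F_rel = (AUC_test/D_test) / (AUC_ref/D_ref)
      = (2597/225) / (1159/150)
      = 11.5422 / 7.72667 = 1.4938 = 149.38%

F_rel = 149.4%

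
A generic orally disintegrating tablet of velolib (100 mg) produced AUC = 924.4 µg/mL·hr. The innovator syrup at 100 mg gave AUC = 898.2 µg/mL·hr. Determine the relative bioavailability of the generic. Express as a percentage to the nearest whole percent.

F_rel = 103%

F_rel = (AUC_test/D_test) / (AUC_ref/D_ref)
      = (924.4/100) / (898.2/100)
      = 9.244 / 8.982 = 1.0292 = 102.92%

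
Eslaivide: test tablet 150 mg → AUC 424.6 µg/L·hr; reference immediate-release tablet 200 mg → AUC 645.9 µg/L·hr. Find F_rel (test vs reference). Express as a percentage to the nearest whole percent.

F_rel = 88%

F_rel = (AUC_test/D_test) / (AUC_ref/D_ref)
      = (424.6/150) / (645.9/200)
      = 2.83067 / 3.2295 = 0.8765 = 87.65%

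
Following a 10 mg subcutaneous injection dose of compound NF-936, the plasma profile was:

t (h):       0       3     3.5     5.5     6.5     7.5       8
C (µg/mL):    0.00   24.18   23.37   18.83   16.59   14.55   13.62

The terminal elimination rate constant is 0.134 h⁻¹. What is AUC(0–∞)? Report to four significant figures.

Trapezoidal AUC_0→8:
  [0→3]: (0.00+24.18)/2 × 3 = 36.27
  [3→3.5]: (24.18+23.37)/2 × 0.5 = 11.8875
  [3.5→5.5]: (23.37+18.83)/2 × 2 = 42.2
  [5.5→6.5]: (18.83+16.59)/2 × 1 = 17.71
  [6.5→7.5]: (16.59+14.55)/2 × 1 = 15.57
  [7.5→8]: (14.55+13.62)/2 × 0.5 = 7.0425
  Sum = 130.68 µg/mL·h
Extrapolated tail: C_last / k_e = 13.62 / 0.134 = 101.642
AUC_0→∞ = 130.68 + 101.642 = 232.322 µg/mL·h

AUC = 232.3 µg/mL·h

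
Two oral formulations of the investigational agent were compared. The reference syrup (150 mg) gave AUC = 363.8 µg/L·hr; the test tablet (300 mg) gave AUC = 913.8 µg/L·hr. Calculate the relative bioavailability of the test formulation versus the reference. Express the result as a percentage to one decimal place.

F_rel = (AUC_test/D_test) / (AUC_ref/D_ref)
      = (913.8/300) / (363.8/150)
      = 3.046 / 2.42533 = 1.2559 = 125.59%

F_rel = 125.6%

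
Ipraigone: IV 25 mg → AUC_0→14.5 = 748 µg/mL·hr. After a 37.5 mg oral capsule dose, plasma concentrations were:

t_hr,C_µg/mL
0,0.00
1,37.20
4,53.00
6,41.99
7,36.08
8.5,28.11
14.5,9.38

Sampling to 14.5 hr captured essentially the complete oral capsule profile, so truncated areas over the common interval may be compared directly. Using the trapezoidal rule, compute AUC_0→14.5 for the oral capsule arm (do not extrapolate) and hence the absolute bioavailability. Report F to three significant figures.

Trapezoidal AUC_0→14.5 (oral capsule):
  [0→1]: (0.00+37.20)/2 × 1 = 18.6
  [1→4]: (37.20+53.00)/2 × 3 = 135.3
  [4→6]: (53.00+41.99)/2 × 2 = 94.99
  [6→7]: (41.99+36.08)/2 × 1 = 39.035
  [7→8.5]: (36.08+28.11)/2 × 1.5 = 48.1425
  [8.5→14.5]: (28.11+9.38)/2 × 6 = 112.47
  Sum = 448.5375 µg/mL·hr
F = (AUC_ev/D_ev)/(AUC_iv/D_iv) = (448.5375/37.5)/(748/25) = 11.961/29.92 = 0.3998

F = 0.400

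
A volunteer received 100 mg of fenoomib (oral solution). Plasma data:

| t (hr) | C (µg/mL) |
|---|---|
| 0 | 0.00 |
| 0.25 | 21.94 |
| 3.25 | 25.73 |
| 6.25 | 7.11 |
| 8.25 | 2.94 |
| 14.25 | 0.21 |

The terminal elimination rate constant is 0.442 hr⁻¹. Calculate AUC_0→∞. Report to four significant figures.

AUC = 143.5 µg/mL·hr

Trapezoidal AUC_0→14.25:
  [0→0.25]: (0.00+21.94)/2 × 0.25 = 2.7425
  [0.25→3.25]: (21.94+25.73)/2 × 3 = 71.505
  [3.25→6.25]: (25.73+7.11)/2 × 3 = 49.26
  [6.25→8.25]: (7.11+2.94)/2 × 2 = 10.05
  [8.25→14.25]: (2.94+0.21)/2 × 6 = 9.45
  Sum = 143.0075 µg/mL·hr
Extrapolated tail: C_last / k_e = 0.21 / 0.442 = 0.475
AUC_0→∞ = 143.0075 + 0.475 = 143.4825 µg/mL·hr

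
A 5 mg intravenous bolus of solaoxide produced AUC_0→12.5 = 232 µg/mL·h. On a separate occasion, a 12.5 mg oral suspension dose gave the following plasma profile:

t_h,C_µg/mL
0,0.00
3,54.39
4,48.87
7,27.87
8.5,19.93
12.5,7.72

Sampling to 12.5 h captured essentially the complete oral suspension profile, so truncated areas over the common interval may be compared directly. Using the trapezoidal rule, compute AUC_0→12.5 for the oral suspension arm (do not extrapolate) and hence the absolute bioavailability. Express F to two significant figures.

F = 0.59

Trapezoidal AUC_0→12.5 (oral suspension):
  [0→3]: (0.00+54.39)/2 × 3 = 81.585
  [3→4]: (54.39+48.87)/2 × 1 = 51.63
  [4→7]: (48.87+27.87)/2 × 3 = 115.11
  [7→8.5]: (27.87+19.93)/2 × 1.5 = 35.85
  [8.5→12.5]: (19.93+7.72)/2 × 4 = 55.3
  Sum = 339.475 µg/mL·h
F = (AUC_ev/D_ev)/(AUC_iv/D_iv) = (339.475/12.5)/(232/5) = 27.158/46.4 = 0.5853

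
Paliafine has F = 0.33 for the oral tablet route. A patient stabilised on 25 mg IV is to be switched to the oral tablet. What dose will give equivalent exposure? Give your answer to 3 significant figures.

For equal systemic exposure: F × D_ev = D_iv
D_ev = D_iv / F = 25 / 0.33 = 75.7576 mg

D_oral = 75.8 mg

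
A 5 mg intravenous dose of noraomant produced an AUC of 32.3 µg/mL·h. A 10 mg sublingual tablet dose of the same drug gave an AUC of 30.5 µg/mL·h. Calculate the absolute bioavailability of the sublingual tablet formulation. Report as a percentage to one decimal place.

F = 47.2%

F = (AUC_ev / D_ev) / (AUC_iv / D_iv)
  = (30.5/10) / (32.3/5)
  = 3.05 / 6.46 = 0.4721
  = 47.21%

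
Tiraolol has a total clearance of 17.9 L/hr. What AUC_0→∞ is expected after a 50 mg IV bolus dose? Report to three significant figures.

AUC = 2.79 mg/L·hr

AUC_0→∞ = Dose_iv / CL
        = 50 / 17.9 = 2.7933 mg/L·hr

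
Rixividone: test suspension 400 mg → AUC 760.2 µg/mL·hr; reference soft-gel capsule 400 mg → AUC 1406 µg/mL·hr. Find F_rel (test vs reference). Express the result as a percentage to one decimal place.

F_rel = 54.1%

F_rel = (AUC_test/D_test) / (AUC_ref/D_ref)
      = (760.2/400) / (1406/400)
      = 1.9005 / 3.515 = 0.5407 = 54.07%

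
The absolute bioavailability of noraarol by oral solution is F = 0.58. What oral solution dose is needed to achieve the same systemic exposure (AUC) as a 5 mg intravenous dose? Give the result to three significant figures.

D_oral = 8.62 mg

For equal systemic exposure: F × D_ev = D_iv
D_ev = D_iv / F = 5 / 0.58 = 8.62069 mg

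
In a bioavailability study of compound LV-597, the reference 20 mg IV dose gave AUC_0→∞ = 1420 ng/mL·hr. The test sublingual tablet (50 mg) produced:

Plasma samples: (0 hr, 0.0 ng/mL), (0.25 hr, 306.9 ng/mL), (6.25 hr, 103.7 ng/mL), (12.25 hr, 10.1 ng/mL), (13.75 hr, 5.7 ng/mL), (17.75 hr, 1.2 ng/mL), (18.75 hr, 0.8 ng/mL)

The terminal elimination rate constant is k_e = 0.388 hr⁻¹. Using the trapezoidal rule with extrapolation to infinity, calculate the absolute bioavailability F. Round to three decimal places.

Trapezoidal AUC_0→18.75 (sublingual tablet):
  [0→0.25]: (0.0+306.9)/2 × 0.25 = 38.3625
  [0.25→6.25]: (306.9+103.7)/2 × 6 = 1231.8
  [6.25→12.25]: (103.7+10.1)/2 × 6 = 341.4
  [12.25→13.75]: (10.1+5.7)/2 × 1.5 = 11.85
  [13.75→17.75]: (5.7+1.2)/2 × 4 = 13.8
  [17.75→18.75]: (1.2+0.8)/2 × 1 = 1.0
  Sum = 1638.2125 ng/mL·hr
Tail: C_last/k_e = 0.8/0.388 = 2.062
AUC_0→∞ (sublingual tablet) = 1638.2125 + 2.062 = 1640.2745 ng/mL·hr
F = (AUC_ev/D_ev)/(AUC_iv/D_iv) = (1640.2745/50)/(1420/20) = 32.80549/71 = 0.4620

F = 0.462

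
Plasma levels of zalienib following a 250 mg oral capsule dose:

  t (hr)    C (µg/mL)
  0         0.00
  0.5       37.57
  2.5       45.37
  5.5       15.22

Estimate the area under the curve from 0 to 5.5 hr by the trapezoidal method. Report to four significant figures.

Trapezoidal AUC_0→5.5:
  [0→0.5]: (0.00+37.57)/2 × 0.5 = 9.3925
  [0.5→2.5]: (37.57+45.37)/2 × 2 = 82.94
  [2.5→5.5]: (45.37+15.22)/2 × 3 = 90.885
  Sum = 183.2175 µg/mL·hr

AUC = 183.2 µg/mL·hr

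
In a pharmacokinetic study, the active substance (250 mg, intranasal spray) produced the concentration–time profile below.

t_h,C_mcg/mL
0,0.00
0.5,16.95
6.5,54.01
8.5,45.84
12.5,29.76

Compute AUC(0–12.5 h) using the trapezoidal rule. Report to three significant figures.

AUC = 468 mcg/mL·h

Trapezoidal AUC_0→12.5:
  [0→0.5]: (0.00+16.95)/2 × 0.5 = 4.2375
  [0.5→6.5]: (16.95+54.01)/2 × 6 = 212.88
  [6.5→8.5]: (54.01+45.84)/2 × 2 = 99.85
  [8.5→12.5]: (45.84+29.76)/2 × 4 = 151.2
  Sum = 468.1675 mcg/mL·h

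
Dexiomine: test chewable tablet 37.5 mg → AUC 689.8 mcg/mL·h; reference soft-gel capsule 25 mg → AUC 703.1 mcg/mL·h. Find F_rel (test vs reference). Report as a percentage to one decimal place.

F_rel = 65.4%

F_rel = (AUC_test/D_test) / (AUC_ref/D_ref)
      = (689.8/37.5) / (703.1/25)
      = 18.3947 / 28.124 = 0.6541 = 65.41%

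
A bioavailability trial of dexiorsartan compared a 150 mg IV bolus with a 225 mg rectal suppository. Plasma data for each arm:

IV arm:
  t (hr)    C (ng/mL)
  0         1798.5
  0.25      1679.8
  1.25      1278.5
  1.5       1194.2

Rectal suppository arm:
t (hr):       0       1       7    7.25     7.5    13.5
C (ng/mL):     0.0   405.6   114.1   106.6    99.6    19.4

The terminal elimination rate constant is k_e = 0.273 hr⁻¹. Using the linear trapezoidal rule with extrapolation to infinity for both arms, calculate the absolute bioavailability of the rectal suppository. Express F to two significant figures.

F = 0.23

Trapezoidal AUC_0→1.5 (IV):
  [0→0.25]: (1798.5+1679.8)/2 × 0.25 = 434.7875
  [0.25→1.25]: (1679.8+1278.5)/2 × 1 = 1479.15
  [1.25→1.5]: (1278.5+1194.2)/2 × 0.25 = 309.0875
  Sum = 2223.025 ng/mL·hr
IV tail: 1194.2/0.273 = 4374.359; AUC_iv,0→∞ = 2223.025 + 4374.359 = 6597.384 ng/mL·hr
Trapezoidal AUC_0→13.5 (rectal suppository):
  [0→1]: (0.0+405.6)/2 × 1 = 202.8
  [1→7]: (405.6+114.1)/2 × 6 = 1559.1
  [7→7.25]: (114.1+106.6)/2 × 0.25 = 27.5875
  [7.25→7.5]: (106.6+99.6)/2 × 0.25 = 25.775
  [7.5→13.5]: (99.6+19.4)/2 × 6 = 357.0
  Sum = 2172.2625 ng/mL·hr
rectal suppository tail: 19.4/0.273 = 71.062; AUC_ev,0→∞ = 2172.2625 + 71.062 = 2243.3245 ng/mL·hr
F = (AUC_ev/D_ev)/(AUC_iv/D_iv) = (2243.3245/225)/(6597.384/150) = 9.97033/43.98256 = 0.2267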